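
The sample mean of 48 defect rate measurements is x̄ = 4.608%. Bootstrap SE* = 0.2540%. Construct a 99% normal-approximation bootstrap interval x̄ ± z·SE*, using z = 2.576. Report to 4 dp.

(3.9537, 5.2623)

Margin = 2.576 × 0.2540 = 0.65430
Interval: 4.608 ± 0.65430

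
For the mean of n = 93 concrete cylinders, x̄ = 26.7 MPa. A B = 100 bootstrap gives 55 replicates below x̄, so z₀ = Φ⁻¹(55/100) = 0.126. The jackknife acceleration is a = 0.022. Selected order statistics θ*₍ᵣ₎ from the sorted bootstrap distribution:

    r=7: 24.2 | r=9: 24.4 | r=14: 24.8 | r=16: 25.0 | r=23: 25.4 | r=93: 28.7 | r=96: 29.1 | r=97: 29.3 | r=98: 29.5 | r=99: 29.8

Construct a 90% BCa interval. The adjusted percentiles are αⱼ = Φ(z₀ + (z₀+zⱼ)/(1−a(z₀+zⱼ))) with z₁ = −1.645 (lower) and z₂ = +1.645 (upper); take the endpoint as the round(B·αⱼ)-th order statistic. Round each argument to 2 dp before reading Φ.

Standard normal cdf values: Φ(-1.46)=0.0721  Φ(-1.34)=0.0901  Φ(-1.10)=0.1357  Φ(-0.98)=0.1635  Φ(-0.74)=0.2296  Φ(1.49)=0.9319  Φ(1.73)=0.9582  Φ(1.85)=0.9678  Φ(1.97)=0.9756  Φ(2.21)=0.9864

(24.4, 29.5)

Lower: z₀ + z₁ = 0.126 + (-1.645) = -1.519; 1 − a(z₀+z₁) = 1 − (0.022)(-1.519) = 1.0334; argument = 0.126 + (-1.519)/1.0334 = -1.3439 → -1.34.
α₁ = Φ(-1.34) = 0.0901; rank = round(100 × 0.0901) = 9; θ*₍9₎ = 24.4.
Upper: z₀ + z₂ = 1.771; 1 − a(z₀+z₂) = 0.9610; argument = 1.9688 → 1.97; α₂ = 0.9756; rank = 98; θ*₍98₎ = 29.5.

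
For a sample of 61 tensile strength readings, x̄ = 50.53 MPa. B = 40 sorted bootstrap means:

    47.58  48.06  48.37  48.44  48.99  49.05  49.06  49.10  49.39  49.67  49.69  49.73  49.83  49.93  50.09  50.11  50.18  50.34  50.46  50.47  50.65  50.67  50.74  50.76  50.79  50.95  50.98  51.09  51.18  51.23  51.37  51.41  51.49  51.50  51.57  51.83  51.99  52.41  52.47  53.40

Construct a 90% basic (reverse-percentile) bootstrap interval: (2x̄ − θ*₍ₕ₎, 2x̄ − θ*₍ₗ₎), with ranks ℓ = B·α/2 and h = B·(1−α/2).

(48.65, 53.00)

Percentile endpoints at ranks 2 and 38: θ*₍2₎ = 48.06, θ*₍38₎ = 52.41.
Basic interval reflects these around x̄:
  lower = 2 × 50.53 − 52.41 = 48.65
  upper = 2 × 50.53 − 48.06 = 53.00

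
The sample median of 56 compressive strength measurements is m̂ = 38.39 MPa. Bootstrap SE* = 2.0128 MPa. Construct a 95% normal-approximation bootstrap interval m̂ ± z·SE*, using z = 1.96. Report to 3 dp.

Margin = 1.96 × 2.0128 = 3.9451
Interval: 38.39 ± 3.9451

(34.445, 42.335)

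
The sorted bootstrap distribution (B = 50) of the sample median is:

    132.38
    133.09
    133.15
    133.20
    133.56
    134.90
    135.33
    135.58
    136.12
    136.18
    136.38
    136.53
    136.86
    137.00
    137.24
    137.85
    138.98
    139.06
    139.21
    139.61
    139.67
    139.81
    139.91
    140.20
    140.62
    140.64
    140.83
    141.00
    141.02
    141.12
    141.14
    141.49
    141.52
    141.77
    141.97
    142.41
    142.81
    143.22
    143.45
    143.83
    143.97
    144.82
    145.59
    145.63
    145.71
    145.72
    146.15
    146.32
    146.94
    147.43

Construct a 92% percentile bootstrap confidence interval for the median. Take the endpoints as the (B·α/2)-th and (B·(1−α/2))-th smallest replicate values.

(133.09, 146.32)

α = 0.08; lower rank = 50 × 0.040 = 2; upper rank = 50 × 0.960 = 48.
The 2nd smallest replicate is 133.09; the 48th is 146.32.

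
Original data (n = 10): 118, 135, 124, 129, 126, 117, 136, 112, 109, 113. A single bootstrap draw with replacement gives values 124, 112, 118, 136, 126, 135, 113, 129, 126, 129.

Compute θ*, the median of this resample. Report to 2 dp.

θ* = 126.00

Sorted: 112, 113, 118, 124, 126, 126, 129, 129, 135, 136
Median = average of the two middle values = 126.00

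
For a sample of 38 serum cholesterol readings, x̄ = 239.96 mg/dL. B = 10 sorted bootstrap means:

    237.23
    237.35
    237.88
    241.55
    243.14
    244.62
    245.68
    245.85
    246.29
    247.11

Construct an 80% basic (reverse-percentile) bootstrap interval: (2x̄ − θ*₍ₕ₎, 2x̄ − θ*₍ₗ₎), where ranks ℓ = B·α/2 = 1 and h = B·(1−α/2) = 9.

(233.63, 242.69)

Percentile endpoints at ranks 1 and 9: θ*₍1₎ = 237.23, θ*₍9₎ = 246.29.
Basic interval reflects these around x̄:
  lower = 2 × 239.96 − 246.29 = 233.63
  upper = 2 × 239.96 − 237.23 = 242.69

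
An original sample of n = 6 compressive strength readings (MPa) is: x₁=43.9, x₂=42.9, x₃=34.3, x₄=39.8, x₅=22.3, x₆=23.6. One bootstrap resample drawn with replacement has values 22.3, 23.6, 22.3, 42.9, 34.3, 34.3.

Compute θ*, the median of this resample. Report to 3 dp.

Sorted: 22.3, 22.3, 23.6, 34.3, 34.3, 42.9
Median = average of the two middle values = 28.950

θ* = 28.950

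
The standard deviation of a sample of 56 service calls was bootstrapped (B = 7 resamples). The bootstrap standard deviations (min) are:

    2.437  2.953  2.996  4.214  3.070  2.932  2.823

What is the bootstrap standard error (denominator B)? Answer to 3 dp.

SE* = 0.508

Bootstrap SE is the standard deviation of the 7 replicate standard deviations.
Mean of replicates: (2.437 + 2.953 + 2.996 + 4.214 + 3.070 + 2.932 + 2.823) / 7 = 21.4250 / 7 = 3.0607
Sum of squared deviations: (−0.6237)² + (−0.1077)² + (−0.0647)² + (+1.1533)² + (+0.0093)² + (−0.1287)² + (−0.2377)² = 1.8080
Variance = 1.8080 / 7 = 0.2583
SE* = √0.2583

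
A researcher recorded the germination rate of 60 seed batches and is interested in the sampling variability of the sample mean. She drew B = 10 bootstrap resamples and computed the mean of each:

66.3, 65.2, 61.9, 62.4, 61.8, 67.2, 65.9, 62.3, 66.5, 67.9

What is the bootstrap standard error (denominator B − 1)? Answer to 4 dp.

Bootstrap SE is the standard deviation of the 10 replicate means.
Mean of replicates: (66.3 + 65.2 + 61.9 + 62.4 + 61.8 + 67.2 + 65.9 + 62.3 + 66.5 + 67.9) / 10 = 647.40000 / 10 = 64.74000
Sum of squared deviations: (+1.56000)² + (+0.46000)² + (−2.84000)² + (−2.34000)² + (−2.94000)² + (+2.46000)² + (+1.16000)² + (−2.44000)² + (+1.76000)² + (+3.16000)² = 51.26400
Variance = 51.26400 / 9 = 5.69600
SE* = √5.69600

SE* = 2.3866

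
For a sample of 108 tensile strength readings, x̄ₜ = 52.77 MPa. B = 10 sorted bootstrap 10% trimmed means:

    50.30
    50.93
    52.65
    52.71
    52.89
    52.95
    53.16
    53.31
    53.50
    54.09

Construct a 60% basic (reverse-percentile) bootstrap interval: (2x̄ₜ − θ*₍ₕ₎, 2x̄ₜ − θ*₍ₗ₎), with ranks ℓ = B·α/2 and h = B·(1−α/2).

Percentile endpoints at ranks 2 and 8: θ*₍2₎ = 50.93, θ*₍8₎ = 53.31.
Basic interval reflects these around x̄ₜ:
  lower = 2 × 52.77 − 53.31 = 52.23
  upper = 2 × 52.77 − 50.93 = 54.61

(52.23, 54.61)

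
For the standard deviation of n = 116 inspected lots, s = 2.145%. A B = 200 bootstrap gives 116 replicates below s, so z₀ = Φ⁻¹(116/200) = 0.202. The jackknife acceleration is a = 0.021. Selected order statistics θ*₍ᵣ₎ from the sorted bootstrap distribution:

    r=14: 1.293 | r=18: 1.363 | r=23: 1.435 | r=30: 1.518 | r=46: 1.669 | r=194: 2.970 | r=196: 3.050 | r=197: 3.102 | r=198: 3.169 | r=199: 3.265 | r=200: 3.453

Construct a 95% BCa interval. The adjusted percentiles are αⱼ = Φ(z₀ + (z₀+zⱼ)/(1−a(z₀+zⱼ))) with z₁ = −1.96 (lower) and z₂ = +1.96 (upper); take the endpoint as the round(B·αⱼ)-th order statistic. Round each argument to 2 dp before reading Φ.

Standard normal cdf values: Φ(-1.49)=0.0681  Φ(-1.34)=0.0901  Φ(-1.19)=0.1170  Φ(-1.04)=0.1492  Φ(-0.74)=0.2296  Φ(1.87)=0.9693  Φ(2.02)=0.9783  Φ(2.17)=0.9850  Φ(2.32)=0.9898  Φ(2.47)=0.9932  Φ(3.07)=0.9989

(1.293, 3.265)

Lower: z₀ + z₁ = 0.202 + (-1.960) = -1.758; 1 − a(z₀+z₁) = 1 − (0.021)(-1.758) = 1.0369; argument = 0.202 + (-1.758)/1.0369 = -1.4934 → -1.49.
α₁ = Φ(-1.49) = 0.0681; rank = round(200 × 0.0681) = 14; θ*₍14₎ = 1.293.
Upper: z₀ + z₂ = 2.162; 1 − a(z₀+z₂) = 0.9546; argument = 2.4668 → 2.47; α₂ = 0.9932; rank = 199; θ*₍199₎ = 3.265.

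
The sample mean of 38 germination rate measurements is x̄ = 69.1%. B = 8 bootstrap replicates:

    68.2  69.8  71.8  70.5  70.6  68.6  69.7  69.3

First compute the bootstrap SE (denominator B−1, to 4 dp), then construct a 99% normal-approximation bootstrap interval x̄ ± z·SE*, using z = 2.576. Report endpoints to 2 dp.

Mean of replicates = 69.8125; sum of squared deviations = 9.3887; SE* = √(9.3887/7) = 1.1581
Margin = 2.576 × 1.1581 = 2.983
Interval: 69.1 ± 2.983

(66.12, 72.08)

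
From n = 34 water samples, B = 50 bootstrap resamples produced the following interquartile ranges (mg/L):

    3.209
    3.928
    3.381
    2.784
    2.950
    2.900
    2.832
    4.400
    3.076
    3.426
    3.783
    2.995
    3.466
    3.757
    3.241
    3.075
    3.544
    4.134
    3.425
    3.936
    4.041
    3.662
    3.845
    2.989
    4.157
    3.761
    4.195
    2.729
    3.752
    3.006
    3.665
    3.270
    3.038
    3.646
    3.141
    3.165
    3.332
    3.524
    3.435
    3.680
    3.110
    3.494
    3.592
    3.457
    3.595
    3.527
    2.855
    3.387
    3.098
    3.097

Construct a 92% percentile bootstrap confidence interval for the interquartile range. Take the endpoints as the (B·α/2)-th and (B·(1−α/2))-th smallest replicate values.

Sorted replicates: 2.729, 2.784, 2.832, 2.855, 2.900, 2.950, 2.989, 2.995, 3.006, 3.038, 3.075, 3.076, 3.097, 3.098, 3.110, 3.141, 3.165, 3.209, 3.241, 3.270, 3.332, 3.381, 3.387, 3.425, 3.426, 3.435, 3.457, 3.466, 3.494, 3.524, 3.527, 3.544, 3.592, 3.595, 3.646, 3.662, 3.665, 3.680, 3.752, 3.757, 3.761, 3.783, 3.845, 3.928, 3.936, 4.041, 4.134, 4.157, 4.195, 4.400
α = 0.08; lower rank = 50 × 0.040 = 2; upper rank = 50 × 0.960 = 48.
The 2nd smallest replicate is 2.784; the 48th is 4.157.

(2.784, 4.157)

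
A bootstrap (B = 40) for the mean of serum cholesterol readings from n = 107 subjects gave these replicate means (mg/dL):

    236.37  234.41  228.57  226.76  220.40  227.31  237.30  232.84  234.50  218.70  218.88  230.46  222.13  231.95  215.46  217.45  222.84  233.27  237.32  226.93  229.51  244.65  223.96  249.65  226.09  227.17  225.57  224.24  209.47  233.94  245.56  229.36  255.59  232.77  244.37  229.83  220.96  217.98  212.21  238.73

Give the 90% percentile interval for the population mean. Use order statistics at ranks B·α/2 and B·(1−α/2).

Sorted replicates: 209.47, 212.21, 215.46, 217.45, 217.98, 218.70, 218.88, 220.40, 220.96, 222.13, 222.84, 223.96, 224.24, 225.57, 226.09, 226.76, 226.93, 227.17, 227.31, 228.57, 229.36, 229.51, 229.83, 230.46, 231.95, 232.77, 232.84, 233.27, 233.94, 234.41, 234.50, 236.37, 237.30, 237.32, 238.73, 244.37, 244.65, 245.56, 249.65, 255.59
α = 0.10; lower rank = 40 × 0.050 = 2; upper rank = 40 × 0.950 = 38.
The 2nd smallest replicate is 212.21; the 38th is 245.56.

(212.21, 245.56)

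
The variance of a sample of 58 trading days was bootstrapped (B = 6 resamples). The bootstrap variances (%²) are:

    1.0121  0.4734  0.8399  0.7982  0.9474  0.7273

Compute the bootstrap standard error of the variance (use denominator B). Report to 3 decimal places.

Bootstrap SE is the standard deviation of the 6 replicate variances.
Mean of replicates: (1.0121 + 0.4734 + 0.8399 + 0.7982 + 0.9474 + 0.7273) / 6 = 4.79830 / 6 = 0.79972
Sum of squared deviations: (+0.21238)² + (−0.32632)² + (+0.04018)² + (−0.00152)² + (+0.14768)² + (−0.07242)² = 0.18026
Variance = 0.18026 / 6 = 0.03004
SE* = √0.03004

SE* = 0.173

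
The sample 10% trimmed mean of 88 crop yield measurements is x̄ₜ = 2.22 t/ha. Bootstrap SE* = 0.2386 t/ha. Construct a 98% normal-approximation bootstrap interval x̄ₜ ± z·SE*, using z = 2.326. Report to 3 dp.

Margin = 2.326 × 0.2386 = 0.5550
Interval: 2.22 ± 0.5550

(1.665, 2.775)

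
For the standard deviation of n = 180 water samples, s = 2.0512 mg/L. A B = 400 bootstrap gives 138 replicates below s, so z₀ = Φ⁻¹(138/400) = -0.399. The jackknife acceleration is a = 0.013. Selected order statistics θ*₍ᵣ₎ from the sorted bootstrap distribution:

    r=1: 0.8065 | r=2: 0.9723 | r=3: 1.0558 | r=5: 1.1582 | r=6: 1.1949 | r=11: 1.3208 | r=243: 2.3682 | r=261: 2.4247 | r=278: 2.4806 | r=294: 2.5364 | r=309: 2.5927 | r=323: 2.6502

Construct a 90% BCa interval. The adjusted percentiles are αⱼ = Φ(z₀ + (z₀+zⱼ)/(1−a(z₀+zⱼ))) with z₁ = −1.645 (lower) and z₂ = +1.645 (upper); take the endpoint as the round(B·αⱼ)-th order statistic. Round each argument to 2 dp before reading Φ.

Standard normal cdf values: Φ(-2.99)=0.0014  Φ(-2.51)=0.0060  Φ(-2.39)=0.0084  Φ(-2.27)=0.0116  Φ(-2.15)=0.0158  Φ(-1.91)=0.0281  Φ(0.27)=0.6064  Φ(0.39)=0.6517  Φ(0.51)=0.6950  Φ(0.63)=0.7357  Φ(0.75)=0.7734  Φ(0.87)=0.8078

(1.0558, 2.6502)

Lower: z₀ + z₁ = -0.399 + (-1.645) = -2.044; 1 − a(z₀+z₁) = 1 − (0.013)(-2.044) = 1.0266; argument = -0.399 + (-2.044)/1.0266 = -2.3901 → -2.39.
α₁ = Φ(-2.39) = 0.0084; rank = round(400 × 0.0084) = 3; θ*₍3₎ = 1.0558.
Upper: z₀ + z₂ = 1.246; 1 − a(z₀+z₂) = 0.9838; argument = 0.8675 → 0.87; α₂ = 0.8078; rank = 323; θ*₍323₎ = 2.6502.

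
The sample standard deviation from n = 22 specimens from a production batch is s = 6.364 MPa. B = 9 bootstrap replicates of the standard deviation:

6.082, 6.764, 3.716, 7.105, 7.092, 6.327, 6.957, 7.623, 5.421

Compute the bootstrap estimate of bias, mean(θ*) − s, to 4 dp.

bias = −0.0210

mean(θ*) = (6.082 + 6.764 + 3.716 + 7.105 + 7.092 + 6.327 + 6.957 + 7.623 + 5.421) / 9 = 6.34300
bias = 6.34300 − 6.364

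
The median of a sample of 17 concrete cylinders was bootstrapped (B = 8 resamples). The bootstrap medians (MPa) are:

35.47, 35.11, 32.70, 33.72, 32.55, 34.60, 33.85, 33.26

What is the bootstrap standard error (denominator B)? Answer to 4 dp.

Bootstrap SE is the standard deviation of the 8 replicate medians.
Mean of replicates: (35.47 + 35.11 + 32.70 + 33.72 + 32.55 + 34.60 + 33.85 + 33.26) / 8 = 271.26000 / 8 = 33.90750
Sum of squared deviations: (+1.56250)² + (+1.20250)² + (−1.20750)² + (−0.18750)² + (−1.35750)² + (+0.69250)² + (−0.05750)² + (−0.64750)² = 8.12555
Variance = 8.12555 / 8 = 1.01569
SE* = √1.01569

SE* = 1.0078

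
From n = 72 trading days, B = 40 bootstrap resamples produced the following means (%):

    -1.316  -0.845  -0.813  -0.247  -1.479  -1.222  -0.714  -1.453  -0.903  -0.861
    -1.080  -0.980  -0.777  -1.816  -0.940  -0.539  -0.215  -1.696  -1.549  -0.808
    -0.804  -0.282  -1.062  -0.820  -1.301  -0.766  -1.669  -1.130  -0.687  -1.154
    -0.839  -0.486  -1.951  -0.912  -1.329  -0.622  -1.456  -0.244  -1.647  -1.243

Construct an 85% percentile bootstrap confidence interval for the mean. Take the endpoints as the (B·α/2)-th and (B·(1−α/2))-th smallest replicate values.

(-1.696, -0.282)

Sorted replicates: -1.951, -1.816, -1.696, -1.669, -1.647, -1.549, -1.479, -1.456, -1.453, -1.329, -1.316, -1.301, -1.243, -1.222, -1.154, -1.130, -1.080, -1.062, -0.980, -0.940, -0.912, -0.903, -0.861, -0.845, -0.839, -0.820, -0.813, -0.808, -0.804, -0.777, -0.766, -0.714, -0.687, -0.622, -0.539, -0.486, -0.282, -0.247, -0.244, -0.215
α = 0.15; lower rank = 40 × 0.075 = 3; upper rank = 40 × 0.925 = 37.
The 3rd smallest replicate is -1.696; the 37th is -0.282.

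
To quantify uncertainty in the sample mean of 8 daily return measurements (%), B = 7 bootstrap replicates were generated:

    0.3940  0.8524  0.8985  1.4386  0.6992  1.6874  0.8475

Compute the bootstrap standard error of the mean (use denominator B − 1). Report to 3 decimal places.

SE* = 0.442

Bootstrap SE is the standard deviation of the 7 replicate means.
Mean of replicates: (0.3940 + 0.8524 + 0.8985 + 1.4386 + 0.6992 + 1.6874 + 0.8475) / 7 = 6.81760 / 7 = 0.97394
Sum of squared deviations: (−0.57994)² + (−0.12154)² + (−0.07544)² + (+0.46466)² + (−0.27474)² + (+0.71346)² + (−0.12644)² = 1.17320
Variance = 1.17320 / 6 = 0.19553
SE* = √0.19553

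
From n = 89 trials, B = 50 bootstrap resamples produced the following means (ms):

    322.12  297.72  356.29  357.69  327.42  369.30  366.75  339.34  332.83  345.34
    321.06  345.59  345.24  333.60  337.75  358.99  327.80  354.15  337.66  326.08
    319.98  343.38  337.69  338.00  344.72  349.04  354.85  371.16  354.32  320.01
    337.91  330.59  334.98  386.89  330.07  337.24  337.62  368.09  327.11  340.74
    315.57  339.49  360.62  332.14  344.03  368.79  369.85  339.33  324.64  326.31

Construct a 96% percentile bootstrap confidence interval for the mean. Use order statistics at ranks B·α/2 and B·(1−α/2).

Sorted replicates: 297.72, 315.57, 319.98, 320.01, 321.06, 322.12, 324.64, 326.08, 326.31, 327.11, 327.42, 327.80, 330.07, 330.59, 332.14, 332.83, 333.60, 334.98, 337.24, 337.62, 337.66, 337.69, 337.75, 337.91, 338.00, 339.33, 339.34, 339.49, 340.74, 343.38, 344.03, 344.72, 345.24, 345.34, 345.59, 349.04, 354.15, 354.32, 354.85, 356.29, 357.69, 358.99, 360.62, 366.75, 368.09, 368.79, 369.30, 369.85, 371.16, 386.89
α = 0.04; lower rank = 50 × 0.020 = 1; upper rank = 50 × 0.980 = 49.
The 1st smallest replicate is 297.72; the 49th is 371.16.

(297.72, 371.16)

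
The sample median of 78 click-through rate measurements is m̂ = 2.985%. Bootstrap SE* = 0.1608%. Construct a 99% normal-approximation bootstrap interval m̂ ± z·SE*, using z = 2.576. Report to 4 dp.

Margin = 2.576 × 0.1608 = 0.41422
Interval: 2.985 ± 0.41422

(2.5708, 3.3992)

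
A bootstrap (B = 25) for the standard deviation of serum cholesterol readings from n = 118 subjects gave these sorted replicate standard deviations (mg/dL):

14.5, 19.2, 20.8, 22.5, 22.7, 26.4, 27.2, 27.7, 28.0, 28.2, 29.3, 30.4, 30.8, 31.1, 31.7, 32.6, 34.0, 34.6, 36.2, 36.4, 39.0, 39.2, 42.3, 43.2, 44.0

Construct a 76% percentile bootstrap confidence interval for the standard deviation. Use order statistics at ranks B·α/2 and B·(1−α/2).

α = 0.24; lower rank = 25 × 0.120 = 3; upper rank = 25 × 0.880 = 22.
The 3rd smallest replicate is 20.8; the 22nd is 39.2.

(20.8, 39.2)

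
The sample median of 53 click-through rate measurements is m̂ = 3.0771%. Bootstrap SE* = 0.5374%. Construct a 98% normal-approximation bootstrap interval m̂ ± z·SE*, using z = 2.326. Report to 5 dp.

Margin = 2.326 × 0.5374 = 1.249992
Interval: 3.0771 ± 1.249992

(1.82711, 4.32709)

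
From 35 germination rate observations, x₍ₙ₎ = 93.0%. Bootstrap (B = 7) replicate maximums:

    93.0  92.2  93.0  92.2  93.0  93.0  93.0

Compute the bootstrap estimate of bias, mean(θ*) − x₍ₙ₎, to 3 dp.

mean(θ*) = (93.0 + 92.2 + 93.0 + 92.2 + 93.0 + 93.0 + 93.0) / 7 = 92.7714
bias = 92.7714 − 93.0

bias = −0.229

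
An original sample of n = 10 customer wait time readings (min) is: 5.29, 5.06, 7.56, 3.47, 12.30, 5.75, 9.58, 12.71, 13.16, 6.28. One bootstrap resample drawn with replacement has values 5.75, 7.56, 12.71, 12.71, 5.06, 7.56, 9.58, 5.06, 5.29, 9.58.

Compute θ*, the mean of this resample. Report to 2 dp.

θ* = 8.09

Mean = (5.75 + 7.56 + 12.71 + 12.71 + 5.06 + 7.56 + 9.58 + 5.06 + 5.29 + 9.58) / 10 = 80.860 / 10 = 8.09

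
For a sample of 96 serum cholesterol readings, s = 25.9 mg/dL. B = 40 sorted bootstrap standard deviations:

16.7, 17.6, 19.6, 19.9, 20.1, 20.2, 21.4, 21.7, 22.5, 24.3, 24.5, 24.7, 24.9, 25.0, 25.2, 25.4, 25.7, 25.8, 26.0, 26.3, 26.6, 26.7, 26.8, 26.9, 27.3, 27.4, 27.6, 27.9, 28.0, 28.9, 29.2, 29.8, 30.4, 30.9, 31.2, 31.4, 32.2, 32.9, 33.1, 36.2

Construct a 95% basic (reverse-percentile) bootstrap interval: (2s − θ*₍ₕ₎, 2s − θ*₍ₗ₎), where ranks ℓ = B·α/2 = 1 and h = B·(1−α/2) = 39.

Percentile endpoints at ranks 1 and 39: θ*₍1₎ = 16.7, θ*₍39₎ = 33.1.
Basic interval reflects these around s:
  lower = 2 × 25.9 − 33.1 = 18.7
  upper = 2 × 25.9 − 16.7 = 35.1

(18.7, 35.1)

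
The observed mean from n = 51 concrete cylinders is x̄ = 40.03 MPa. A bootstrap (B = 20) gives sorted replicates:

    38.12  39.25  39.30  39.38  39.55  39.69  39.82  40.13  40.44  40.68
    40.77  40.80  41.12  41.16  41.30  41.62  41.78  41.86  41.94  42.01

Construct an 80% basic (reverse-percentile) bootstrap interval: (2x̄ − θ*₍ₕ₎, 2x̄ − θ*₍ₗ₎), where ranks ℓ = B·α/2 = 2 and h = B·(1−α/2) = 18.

(38.20, 40.81)

Percentile endpoints at ranks 2 and 18: θ*₍2₎ = 39.25, θ*₍18₎ = 41.86.
Basic interval reflects these around x̄:
  lower = 2 × 40.03 − 41.86 = 38.20
  upper = 2 × 40.03 − 39.25 = 40.81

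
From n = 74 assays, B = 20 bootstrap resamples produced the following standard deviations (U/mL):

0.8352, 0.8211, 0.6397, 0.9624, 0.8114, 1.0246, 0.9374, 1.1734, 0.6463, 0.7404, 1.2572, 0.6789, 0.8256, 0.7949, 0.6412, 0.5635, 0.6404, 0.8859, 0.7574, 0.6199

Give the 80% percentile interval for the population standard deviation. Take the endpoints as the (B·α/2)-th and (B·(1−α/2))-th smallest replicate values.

(0.6199, 1.0246)

Sorted replicates: 0.5635, 0.6199, 0.6397, 0.6404, 0.6412, 0.6463, 0.6789, 0.7404, 0.7574, 0.7949, 0.8114, 0.8211, 0.8256, 0.8352, 0.8859, 0.9374, 0.9624, 1.0246, 1.1734, 1.2572
α = 0.20; lower rank = 20 × 0.100 = 2; upper rank = 20 × 0.900 = 18.
The 2nd smallest replicate is 0.6199; the 18th is 1.0246.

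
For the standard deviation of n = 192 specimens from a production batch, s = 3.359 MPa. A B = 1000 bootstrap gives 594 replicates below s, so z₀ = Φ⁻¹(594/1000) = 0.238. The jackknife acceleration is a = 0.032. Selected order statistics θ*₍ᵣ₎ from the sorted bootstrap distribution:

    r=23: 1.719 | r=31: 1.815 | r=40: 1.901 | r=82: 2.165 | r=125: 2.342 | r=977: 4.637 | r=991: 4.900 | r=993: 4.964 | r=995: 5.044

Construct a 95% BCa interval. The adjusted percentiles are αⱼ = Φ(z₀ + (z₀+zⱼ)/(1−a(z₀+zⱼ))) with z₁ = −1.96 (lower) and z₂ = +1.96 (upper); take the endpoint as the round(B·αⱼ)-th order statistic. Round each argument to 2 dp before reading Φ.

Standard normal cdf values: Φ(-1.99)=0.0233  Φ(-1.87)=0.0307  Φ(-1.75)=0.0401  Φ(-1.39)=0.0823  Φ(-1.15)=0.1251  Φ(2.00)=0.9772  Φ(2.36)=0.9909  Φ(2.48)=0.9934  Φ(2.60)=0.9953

(2.165, 5.044)

Lower: z₀ + z₁ = 0.238 + (-1.960) = -1.722; 1 − a(z₀+z₁) = 1 − (0.032)(-1.722) = 1.0551; argument = 0.238 + (-1.722)/1.0551 = -1.3941 → -1.39.
α₁ = Φ(-1.39) = 0.0823; rank = round(1000 × 0.0823) = 82; θ*₍82₎ = 2.165.
Upper: z₀ + z₂ = 2.198; 1 − a(z₀+z₂) = 0.9297; argument = 2.6023 → 2.60; α₂ = 0.9953; rank = 995; θ*₍995₎ = 5.044.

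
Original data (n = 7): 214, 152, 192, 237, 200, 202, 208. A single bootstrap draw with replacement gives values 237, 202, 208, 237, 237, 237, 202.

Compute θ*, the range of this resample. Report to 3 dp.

Range = 237 − 202 = 35.000

θ* = 35.000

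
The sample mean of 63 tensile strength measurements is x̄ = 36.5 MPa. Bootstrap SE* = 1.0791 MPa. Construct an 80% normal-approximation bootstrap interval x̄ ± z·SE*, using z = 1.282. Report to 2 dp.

Margin = 1.282 × 1.0791 = 1.383
Interval: 36.5 ± 1.383

(35.12, 37.88)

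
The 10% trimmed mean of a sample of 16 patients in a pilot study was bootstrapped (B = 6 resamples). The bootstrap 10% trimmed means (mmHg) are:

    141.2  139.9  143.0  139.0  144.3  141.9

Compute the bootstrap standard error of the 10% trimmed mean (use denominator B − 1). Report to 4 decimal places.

SE* = 1.9563

Bootstrap SE is the standard deviation of the 6 replicate 10% trimmed means.
Mean of replicates: (141.2 + 139.9 + 143.0 + 139.0 + 144.3 + 141.9) / 6 = 849.30000 / 6 = 141.55000
Sum of squared deviations: (−0.35000)² + (−1.65000)² + (+1.45000)² + (−2.55000)² + (+2.75000)² + (+0.35000)² = 19.13500
Variance = 19.13500 / 5 = 3.82700
SE* = √3.82700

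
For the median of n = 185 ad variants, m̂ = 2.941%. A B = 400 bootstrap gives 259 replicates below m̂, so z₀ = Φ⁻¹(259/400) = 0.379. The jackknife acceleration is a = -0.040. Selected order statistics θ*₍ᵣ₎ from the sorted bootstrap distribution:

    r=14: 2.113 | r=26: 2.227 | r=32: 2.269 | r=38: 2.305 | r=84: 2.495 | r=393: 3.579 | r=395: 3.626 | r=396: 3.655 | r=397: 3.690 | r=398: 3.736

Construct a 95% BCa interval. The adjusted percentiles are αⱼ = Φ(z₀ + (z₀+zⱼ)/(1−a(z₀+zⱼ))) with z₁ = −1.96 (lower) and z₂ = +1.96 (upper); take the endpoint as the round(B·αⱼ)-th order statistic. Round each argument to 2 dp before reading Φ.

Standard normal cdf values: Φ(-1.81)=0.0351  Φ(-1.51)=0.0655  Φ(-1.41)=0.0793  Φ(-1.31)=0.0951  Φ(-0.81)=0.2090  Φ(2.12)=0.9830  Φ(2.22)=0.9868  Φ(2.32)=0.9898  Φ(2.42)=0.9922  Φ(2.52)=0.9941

(2.305, 3.736)

Lower: z₀ + z₁ = 0.379 + (-1.960) = -1.581; 1 − a(z₀+z₁) = 1 − (-0.040)(-1.581) = 0.9368; argument = 0.379 + (-1.581)/0.9368 = -1.3087 → -1.31.
α₁ = Φ(-1.31) = 0.0951; rank = round(400 × 0.0951) = 38; θ*₍38₎ = 2.305.
Upper: z₀ + z₂ = 2.339; 1 − a(z₀+z₂) = 1.0936; argument = 2.5179 → 2.52; α₂ = 0.9941; rank = 398; θ*₍398₎ = 3.736.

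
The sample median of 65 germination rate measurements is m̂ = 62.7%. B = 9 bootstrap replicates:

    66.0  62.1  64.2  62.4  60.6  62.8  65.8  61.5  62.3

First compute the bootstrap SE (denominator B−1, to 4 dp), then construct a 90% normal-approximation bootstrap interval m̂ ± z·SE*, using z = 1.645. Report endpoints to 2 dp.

(59.63, 65.77)

Mean of replicates = 63.0778; sum of squared deviations = 27.9356; SE* = √(27.9356/8) = 1.8687
Margin = 1.645 × 1.8687 = 3.074
Interval: 62.7 ± 3.074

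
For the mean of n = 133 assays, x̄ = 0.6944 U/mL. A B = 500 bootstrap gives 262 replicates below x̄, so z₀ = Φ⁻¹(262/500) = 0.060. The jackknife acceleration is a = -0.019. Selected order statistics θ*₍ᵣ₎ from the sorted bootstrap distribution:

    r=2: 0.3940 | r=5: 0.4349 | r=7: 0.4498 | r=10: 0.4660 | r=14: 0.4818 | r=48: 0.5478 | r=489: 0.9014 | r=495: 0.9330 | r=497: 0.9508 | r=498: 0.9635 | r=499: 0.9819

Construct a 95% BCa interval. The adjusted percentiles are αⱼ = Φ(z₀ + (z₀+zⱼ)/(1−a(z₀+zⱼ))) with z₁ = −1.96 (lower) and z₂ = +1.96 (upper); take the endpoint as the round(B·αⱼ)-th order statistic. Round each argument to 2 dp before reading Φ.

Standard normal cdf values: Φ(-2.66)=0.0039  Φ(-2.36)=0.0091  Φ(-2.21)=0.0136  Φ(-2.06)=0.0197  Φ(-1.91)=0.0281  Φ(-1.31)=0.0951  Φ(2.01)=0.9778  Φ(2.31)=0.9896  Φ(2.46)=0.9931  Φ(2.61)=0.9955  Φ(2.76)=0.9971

(0.4818, 0.9014)

Lower: z₀ + z₁ = 0.060 + (-1.960) = -1.900; 1 − a(z₀+z₁) = 1 − (-0.019)(-1.900) = 0.9639; argument = 0.060 + (-1.900)/0.9639 = -1.9112 → -1.91.
α₁ = Φ(-1.91) = 0.0281; rank = round(500 × 0.0281) = 14; θ*₍14₎ = 0.4818.
Upper: z₀ + z₂ = 2.020; 1 − a(z₀+z₂) = 1.0384; argument = 2.0053 → 2.01; α₂ = 0.9778; rank = 489; θ*₍489₎ = 0.9014.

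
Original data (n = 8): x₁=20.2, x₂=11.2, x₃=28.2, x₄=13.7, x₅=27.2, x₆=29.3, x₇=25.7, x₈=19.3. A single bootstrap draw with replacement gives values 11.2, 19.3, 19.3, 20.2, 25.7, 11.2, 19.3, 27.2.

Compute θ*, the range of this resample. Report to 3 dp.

Range = 27.2 − 11.2 = 16.000

θ* = 16.000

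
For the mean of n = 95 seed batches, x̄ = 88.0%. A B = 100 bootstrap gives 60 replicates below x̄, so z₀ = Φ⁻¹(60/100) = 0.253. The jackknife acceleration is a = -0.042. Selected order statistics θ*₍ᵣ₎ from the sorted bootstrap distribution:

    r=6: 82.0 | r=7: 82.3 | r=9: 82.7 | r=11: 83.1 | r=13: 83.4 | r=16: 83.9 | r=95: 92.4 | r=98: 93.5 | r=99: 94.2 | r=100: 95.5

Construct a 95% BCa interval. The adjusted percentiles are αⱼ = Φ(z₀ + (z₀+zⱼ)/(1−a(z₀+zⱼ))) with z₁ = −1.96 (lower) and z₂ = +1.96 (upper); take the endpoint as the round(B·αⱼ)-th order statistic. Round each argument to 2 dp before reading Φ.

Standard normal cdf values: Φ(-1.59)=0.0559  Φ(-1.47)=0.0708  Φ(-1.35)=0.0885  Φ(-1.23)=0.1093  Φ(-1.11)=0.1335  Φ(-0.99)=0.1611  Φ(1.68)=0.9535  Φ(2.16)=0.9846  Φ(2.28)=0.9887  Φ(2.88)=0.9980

(82.0, 94.2)

Lower: z₀ + z₁ = 0.253 + (-1.960) = -1.707; 1 − a(z₀+z₁) = 1 − (-0.042)(-1.707) = 0.9283; argument = 0.253 + (-1.707)/0.9283 = -1.5858 → -1.59.
α₁ = Φ(-1.59) = 0.0559; rank = round(100 × 0.0559) = 6; θ*₍6₎ = 82.0.
Upper: z₀ + z₂ = 2.213; 1 − a(z₀+z₂) = 1.0929; argument = 2.2778 → 2.28; α₂ = 0.9887; rank = 99; θ*₍99₎ = 94.2.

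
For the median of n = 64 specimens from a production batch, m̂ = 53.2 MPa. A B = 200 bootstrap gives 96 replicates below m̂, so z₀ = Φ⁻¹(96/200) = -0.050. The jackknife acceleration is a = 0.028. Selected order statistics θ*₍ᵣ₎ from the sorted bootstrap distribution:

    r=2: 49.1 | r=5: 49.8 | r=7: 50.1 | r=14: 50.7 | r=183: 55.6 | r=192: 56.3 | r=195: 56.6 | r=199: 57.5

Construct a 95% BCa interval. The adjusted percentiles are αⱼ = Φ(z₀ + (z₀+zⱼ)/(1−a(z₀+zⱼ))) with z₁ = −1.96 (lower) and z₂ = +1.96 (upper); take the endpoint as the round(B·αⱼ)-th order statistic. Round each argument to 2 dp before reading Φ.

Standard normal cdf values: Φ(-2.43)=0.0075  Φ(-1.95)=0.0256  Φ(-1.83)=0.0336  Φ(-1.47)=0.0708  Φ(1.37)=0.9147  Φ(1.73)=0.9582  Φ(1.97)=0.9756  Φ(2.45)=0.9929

Lower: z₀ + z₁ = -0.050 + (-1.960) = -2.010; 1 − a(z₀+z₁) = 1 − (0.028)(-2.010) = 1.0563; argument = -0.050 + (-2.010)/1.0563 = -1.9529 → -1.95.
α₁ = Φ(-1.95) = 0.0256; rank = round(200 × 0.0256) = 5; θ*₍5₎ = 49.8.
Upper: z₀ + z₂ = 1.910; 1 − a(z₀+z₂) = 0.9465; argument = 1.9679 → 1.97; α₂ = 0.9756; rank = 195; θ*₍195₎ = 56.6.

(49.8, 56.6)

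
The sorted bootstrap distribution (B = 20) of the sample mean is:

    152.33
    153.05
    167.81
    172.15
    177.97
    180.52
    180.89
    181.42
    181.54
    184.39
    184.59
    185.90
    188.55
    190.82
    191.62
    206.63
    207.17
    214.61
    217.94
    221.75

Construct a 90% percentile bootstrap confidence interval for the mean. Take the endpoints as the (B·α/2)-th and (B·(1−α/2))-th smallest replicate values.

(152.33, 217.94)

α = 0.10; lower rank = 20 × 0.050 = 1; upper rank = 20 × 0.950 = 19.
The 1st smallest replicate is 152.33; the 19th is 217.94.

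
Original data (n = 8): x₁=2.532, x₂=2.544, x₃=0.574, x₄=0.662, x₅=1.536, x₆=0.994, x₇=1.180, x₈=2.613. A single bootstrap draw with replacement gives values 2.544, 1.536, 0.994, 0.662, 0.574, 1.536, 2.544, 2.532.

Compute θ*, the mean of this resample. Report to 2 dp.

θ* = 1.62

Mean = (2.544 + 1.536 + 0.994 + 0.662 + 0.574 + 1.536 + 2.544 + 2.532) / 8 = 12.9220 / 8 = 1.62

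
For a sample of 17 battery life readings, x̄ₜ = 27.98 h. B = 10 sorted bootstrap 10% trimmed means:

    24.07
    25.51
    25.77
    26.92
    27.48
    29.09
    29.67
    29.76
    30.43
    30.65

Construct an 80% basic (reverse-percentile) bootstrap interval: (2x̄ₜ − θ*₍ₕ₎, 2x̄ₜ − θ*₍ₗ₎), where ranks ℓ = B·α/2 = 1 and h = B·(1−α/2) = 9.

Percentile endpoints at ranks 1 and 9: θ*₍1₎ = 24.07, θ*₍9₎ = 30.43.
Basic interval reflects these around x̄ₜ:
  lower = 2 × 27.98 − 30.43 = 25.53
  upper = 2 × 27.98 − 24.07 = 31.89

(25.53, 31.89)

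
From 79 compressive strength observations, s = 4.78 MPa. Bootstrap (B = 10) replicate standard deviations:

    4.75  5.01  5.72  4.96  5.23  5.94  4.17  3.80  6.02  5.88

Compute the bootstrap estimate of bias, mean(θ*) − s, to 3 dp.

mean(θ*) = (4.75 + 5.01 + 5.72 + 4.96 + 5.23 + 5.94 + 4.17 + 3.80 + 6.02 + 5.88) / 10 = 5.1480
bias = 5.1480 − 4.78

bias = +0.368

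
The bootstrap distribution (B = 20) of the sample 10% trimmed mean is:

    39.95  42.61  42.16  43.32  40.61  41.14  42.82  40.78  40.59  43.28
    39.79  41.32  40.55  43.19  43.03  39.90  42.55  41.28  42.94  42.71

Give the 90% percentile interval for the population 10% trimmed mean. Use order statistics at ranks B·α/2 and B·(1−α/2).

Sorted replicates: 39.79, 39.90, 39.95, 40.55, 40.59, 40.61, 40.78, 41.14, 41.28, 41.32, 42.16, 42.55, 42.61, 42.71, 42.82, 42.94, 43.03, 43.19, 43.28, 43.32
α = 0.10; lower rank = 20 × 0.050 = 1; upper rank = 20 × 0.950 = 19.
The 1st smallest replicate is 39.79; the 19th is 43.28.

(39.79, 43.28)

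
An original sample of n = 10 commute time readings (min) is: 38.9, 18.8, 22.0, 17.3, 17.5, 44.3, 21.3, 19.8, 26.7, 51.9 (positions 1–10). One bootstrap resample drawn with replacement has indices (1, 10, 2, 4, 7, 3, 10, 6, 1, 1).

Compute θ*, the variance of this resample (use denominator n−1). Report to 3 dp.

Resample values: 38.9, 51.9, 18.8, 17.3, 21.3, 22.0, 51.9, 44.3, 38.9, 38.9.
Mean = 34.4200; sum of squared deviations = 1632.3960
s² = 1632.3960 / 9 = 181.3773

θ* = 181.377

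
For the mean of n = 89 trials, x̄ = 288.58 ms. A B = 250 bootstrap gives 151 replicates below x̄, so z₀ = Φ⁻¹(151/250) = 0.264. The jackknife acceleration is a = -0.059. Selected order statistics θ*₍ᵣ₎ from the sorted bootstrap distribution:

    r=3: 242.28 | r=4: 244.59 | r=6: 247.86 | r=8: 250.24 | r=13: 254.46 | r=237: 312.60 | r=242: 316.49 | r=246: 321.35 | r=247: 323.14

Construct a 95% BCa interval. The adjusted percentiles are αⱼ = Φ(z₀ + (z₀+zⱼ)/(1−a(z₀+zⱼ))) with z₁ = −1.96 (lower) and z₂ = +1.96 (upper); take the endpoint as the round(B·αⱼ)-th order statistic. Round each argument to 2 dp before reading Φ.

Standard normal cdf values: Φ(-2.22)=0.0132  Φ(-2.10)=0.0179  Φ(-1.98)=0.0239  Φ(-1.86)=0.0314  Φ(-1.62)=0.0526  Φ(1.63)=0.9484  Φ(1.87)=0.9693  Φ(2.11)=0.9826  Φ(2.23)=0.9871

Lower: z₀ + z₁ = 0.264 + (-1.960) = -1.696; 1 − a(z₀+z₁) = 1 − (-0.059)(-1.696) = 0.8999; argument = 0.264 + (-1.696)/0.8999 = -1.6206 → -1.62.
α₁ = Φ(-1.62) = 0.0526; rank = round(250 × 0.0526) = 13; θ*₍13₎ = 254.46.
Upper: z₀ + z₂ = 2.224; 1 − a(z₀+z₂) = 1.1312; argument = 2.2300 → 2.23; α₂ = 0.9871; rank = 247; θ*₍247₎ = 323.14.

(254.46, 323.14)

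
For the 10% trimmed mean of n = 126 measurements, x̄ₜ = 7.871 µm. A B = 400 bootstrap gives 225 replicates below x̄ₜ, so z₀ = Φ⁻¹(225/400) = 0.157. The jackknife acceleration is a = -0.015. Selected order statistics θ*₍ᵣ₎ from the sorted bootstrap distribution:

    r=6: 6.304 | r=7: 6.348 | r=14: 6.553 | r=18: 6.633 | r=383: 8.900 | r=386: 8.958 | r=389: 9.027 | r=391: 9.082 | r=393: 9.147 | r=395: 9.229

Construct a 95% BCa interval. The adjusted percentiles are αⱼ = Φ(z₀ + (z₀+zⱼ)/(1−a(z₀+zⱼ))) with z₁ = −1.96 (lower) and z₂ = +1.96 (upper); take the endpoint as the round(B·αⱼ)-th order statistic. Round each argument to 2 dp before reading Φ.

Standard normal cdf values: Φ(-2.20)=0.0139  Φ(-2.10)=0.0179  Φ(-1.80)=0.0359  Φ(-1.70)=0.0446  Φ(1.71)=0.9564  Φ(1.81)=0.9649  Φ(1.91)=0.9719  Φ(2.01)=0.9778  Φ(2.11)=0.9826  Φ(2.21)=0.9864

Lower: z₀ + z₁ = 0.157 + (-1.960) = -1.803; 1 − a(z₀+z₁) = 1 − (-0.015)(-1.803) = 0.9730; argument = 0.157 + (-1.803)/0.9730 = -1.6961 → -1.70.
α₁ = Φ(-1.70) = 0.0446; rank = round(400 × 0.0446) = 18; θ*₍18₎ = 6.633.
Upper: z₀ + z₂ = 2.117; 1 − a(z₀+z₂) = 1.0318; argument = 2.2088 → 2.21; α₂ = 0.9864; rank = 395; θ*₍395₎ = 9.229.

(6.633, 9.229)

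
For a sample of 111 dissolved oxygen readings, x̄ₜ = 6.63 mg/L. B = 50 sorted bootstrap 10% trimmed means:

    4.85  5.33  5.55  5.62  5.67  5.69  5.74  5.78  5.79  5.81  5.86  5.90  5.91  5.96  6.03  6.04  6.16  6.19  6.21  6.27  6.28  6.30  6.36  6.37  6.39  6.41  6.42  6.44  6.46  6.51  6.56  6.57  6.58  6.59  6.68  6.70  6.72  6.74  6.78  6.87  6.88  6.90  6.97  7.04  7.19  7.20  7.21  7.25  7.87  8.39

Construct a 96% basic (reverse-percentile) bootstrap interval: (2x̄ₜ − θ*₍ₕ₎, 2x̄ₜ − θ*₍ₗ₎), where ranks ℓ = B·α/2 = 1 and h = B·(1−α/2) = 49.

(5.39, 8.41)

Percentile endpoints at ranks 1 and 49: θ*₍1₎ = 4.85, θ*₍49₎ = 7.87.
Basic interval reflects these around x̄ₜ:
  lower = 2 × 6.63 − 7.87 = 5.39
  upper = 2 × 6.63 − 4.85 = 8.41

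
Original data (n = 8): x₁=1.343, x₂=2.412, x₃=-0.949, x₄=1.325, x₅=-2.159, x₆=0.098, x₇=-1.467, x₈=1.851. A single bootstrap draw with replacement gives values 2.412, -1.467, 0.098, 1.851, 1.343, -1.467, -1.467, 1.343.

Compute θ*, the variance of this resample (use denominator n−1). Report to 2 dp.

Mean = 0.3307; sum of squared deviations = 18.4419
s² = 18.4419 / 7 = 2.6346

θ* = 2.63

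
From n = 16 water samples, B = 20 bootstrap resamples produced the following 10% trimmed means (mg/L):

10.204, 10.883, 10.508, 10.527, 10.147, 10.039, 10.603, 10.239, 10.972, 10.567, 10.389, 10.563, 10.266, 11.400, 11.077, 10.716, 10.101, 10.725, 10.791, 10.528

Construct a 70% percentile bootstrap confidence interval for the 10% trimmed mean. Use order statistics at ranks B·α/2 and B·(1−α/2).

Sorted replicates: 10.039, 10.101, 10.147, 10.204, 10.239, 10.266, 10.389, 10.508, 10.527, 10.528, 10.563, 10.567, 10.603, 10.716, 10.725, 10.791, 10.883, 10.972, 11.077, 11.400
α = 0.30; lower rank = 20 × 0.150 = 3; upper rank = 20 × 0.850 = 17.
The 3rd smallest replicate is 10.147; the 17th is 10.883.

(10.147, 10.883)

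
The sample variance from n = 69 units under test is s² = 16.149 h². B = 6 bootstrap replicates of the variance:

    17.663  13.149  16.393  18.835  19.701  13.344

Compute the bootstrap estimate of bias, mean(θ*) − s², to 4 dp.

bias = +0.3652

mean(θ*) = (17.663 + 13.149 + 16.393 + 18.835 + 19.701 + 13.344) / 6 = 16.51417
bias = 16.51417 − 16.149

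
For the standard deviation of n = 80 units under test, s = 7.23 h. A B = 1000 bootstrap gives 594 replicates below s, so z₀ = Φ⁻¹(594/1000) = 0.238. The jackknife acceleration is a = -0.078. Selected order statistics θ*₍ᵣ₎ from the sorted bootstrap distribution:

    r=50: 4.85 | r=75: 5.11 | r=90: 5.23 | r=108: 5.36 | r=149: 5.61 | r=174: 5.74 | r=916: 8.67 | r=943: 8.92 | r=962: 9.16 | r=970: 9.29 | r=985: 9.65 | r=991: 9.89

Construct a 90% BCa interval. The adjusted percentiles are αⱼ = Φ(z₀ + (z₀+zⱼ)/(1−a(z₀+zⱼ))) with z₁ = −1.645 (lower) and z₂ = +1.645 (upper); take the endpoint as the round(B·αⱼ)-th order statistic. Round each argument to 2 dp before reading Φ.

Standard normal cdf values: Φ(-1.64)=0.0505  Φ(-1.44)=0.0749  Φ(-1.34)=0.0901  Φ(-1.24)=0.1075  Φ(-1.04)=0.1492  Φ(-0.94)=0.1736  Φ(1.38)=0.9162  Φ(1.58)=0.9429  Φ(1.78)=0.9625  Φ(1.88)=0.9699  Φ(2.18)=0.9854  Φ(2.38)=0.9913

(5.23, 9.29)

Lower: z₀ + z₁ = 0.238 + (-1.645) = -1.407; 1 − a(z₀+z₁) = 1 − (-0.078)(-1.407) = 0.8903; argument = 0.238 + (-1.407)/0.8903 = -1.3424 → -1.34.
α₁ = Φ(-1.34) = 0.0901; rank = round(1000 × 0.0901) = 90; θ*₍90₎ = 5.23.
Upper: z₀ + z₂ = 1.883; 1 − a(z₀+z₂) = 1.1469; argument = 1.8799 → 1.88; α₂ = 0.9699; rank = 970; θ*₍970₎ = 9.29.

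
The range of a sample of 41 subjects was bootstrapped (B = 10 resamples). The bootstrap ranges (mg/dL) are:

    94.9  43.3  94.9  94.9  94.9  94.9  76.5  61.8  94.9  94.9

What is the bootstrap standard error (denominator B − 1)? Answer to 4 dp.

SE* = 18.3599

Bootstrap SE is the standard deviation of the 10 replicate ranges.
Mean of replicates: (94.9 + 43.3 + 94.9 + 94.9 + 94.9 + 94.9 + 76.5 + 61.8 + 94.9 + 94.9) / 10 = 845.90000 / 10 = 84.59000
Sum of squared deviations: (+10.31000)² + (−41.29000)² + (+10.31000)² + (+10.31000)² + (+10.31000)² + (+10.31000)² + (−8.09000)² + (−22.79000)² + (+10.31000)² + (+10.31000)² = 3033.76900
Variance = 3033.76900 / 9 = 337.08544
SE* = √337.08544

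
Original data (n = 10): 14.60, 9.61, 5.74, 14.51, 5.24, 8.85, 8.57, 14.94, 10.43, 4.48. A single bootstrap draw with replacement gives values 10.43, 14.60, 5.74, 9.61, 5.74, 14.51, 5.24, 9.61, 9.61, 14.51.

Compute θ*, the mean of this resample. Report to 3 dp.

Mean = (10.43 + 14.60 + 5.74 + 9.61 + 5.74 + 14.51 + 5.24 + 9.61 + 9.61 + 14.51) / 10 = 99.600 / 10 = 9.960

θ* = 9.960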